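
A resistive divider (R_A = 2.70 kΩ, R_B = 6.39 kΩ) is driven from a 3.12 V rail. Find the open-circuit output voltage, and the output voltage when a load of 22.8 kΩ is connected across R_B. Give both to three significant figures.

Open-circuit: V = 3.12 × 6.39/(2.70 + 6.39) = 2.19 V.
With the load, R_B becomes R_B‖R_L = 4.991 kΩ, so V = 3.12 × 4.991/7.691 = 2.02 V.

Unloaded: 2.19 V; loaded: 2.02 V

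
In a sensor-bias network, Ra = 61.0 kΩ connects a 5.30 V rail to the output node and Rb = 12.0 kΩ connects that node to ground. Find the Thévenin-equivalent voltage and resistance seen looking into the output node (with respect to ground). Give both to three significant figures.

V_th = 0.871 V, R_th = 10.0 kΩ

V_th is the open-circuit tap voltage: 5.30 × 12.0/(61.0 + 12.0) = 0.871 V.
With the supply zeroed, Ra and Rb appear in parallel from the tap: R_th = Ra‖Rb = (61.0 × 12.0)/73.00 = 10.0 kΩ.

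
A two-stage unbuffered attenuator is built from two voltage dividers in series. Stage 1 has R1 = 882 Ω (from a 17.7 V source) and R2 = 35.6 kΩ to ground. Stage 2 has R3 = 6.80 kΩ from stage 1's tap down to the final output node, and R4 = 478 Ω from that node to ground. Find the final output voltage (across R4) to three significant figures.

V_out ≈ 1.01 V

Stage 2 presents R3+R4 = 7278 Ω as a load on stage 1's tap.
Stage 1's lower leg becomes R2‖(R3+R4) = 6043 Ω, so V_mid = 17.7 × 6043/6925 = 15.45 V.
Stage 2 is itself unloaded: V_out = V_mid × R4/(R3+R4) = 15.45 × 478/7278 = 1.01 V.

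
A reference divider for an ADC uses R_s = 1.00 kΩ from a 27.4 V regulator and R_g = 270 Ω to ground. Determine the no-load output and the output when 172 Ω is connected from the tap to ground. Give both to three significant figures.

Unloaded: 5.83 V; loaded: 2.61 V

Open-circuit: V = 27.4 × 270/(1000 + 270) = 5.83 V.
With the load, R_g becomes R_g‖R_L = 105.1 Ω, so V = 27.4 × 105.1/1105 = 2.61 V.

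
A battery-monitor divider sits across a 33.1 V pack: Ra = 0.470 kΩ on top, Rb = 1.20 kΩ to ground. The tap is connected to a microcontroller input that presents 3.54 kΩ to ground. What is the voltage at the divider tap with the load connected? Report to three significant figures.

V_out ≈ 21.7 V

The load sits in parallel with Rb: Rb‖R_L = (1200 × 3540) / (1200 + 3540) = 896.2 Ω.
V_out = 33.1 × 896.2 / (470 + 896.2) = 33.1 × 896.2/1366 = 21.7 V.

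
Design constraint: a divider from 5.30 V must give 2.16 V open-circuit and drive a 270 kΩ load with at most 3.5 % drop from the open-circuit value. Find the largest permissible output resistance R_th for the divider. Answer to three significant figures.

R_th ≤ 9.79 kΩ

Loading drop = R_th/(R_th + R_L) ≤ 0.0350, so R_th ≤ R_L · ε/(1−ε) = 270 kΩ × 0.0350/0.9650 = 9.79 kΩ.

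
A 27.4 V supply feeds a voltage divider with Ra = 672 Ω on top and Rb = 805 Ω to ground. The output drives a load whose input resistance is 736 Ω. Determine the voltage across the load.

V_out ≈ 9.97 V

The load sits in parallel with Rb: Rb‖R_L = (805 × 736) / (805 + 736) = 384.5 Ω.
V_out = 27.4 × 384.5 / (672 + 384.5) = 27.4 × 384.5/1056 = 9.97 V.
(Unloaded it would have been 14.9 V.)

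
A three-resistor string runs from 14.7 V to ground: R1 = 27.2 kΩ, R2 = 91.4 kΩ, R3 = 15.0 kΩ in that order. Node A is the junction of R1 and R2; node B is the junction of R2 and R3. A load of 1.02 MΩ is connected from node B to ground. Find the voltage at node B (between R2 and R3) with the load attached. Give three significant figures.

At node B, R3 is in parallel with the load: R3‖R_L = 14.78 kΩ.
Below node A the resistance is R2 + (R3‖R_L) = 106.2 kΩ, so V_A = 14.7 × 106.2/133.4 = 11.70 V.
Then V_B = V_A × (R3‖R_L)/(R2 + R3‖R_L) = 11.70 × 14.78/106.2 = 1.63 V.

V ≈ 1.63 V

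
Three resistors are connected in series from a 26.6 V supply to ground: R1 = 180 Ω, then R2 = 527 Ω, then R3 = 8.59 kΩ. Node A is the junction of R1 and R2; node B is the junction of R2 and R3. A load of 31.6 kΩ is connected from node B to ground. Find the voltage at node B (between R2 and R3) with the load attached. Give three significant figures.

At node B, R3 is in parallel with the load: R3‖R_L = 6754 Ω.
Below node A the resistance is R2 + (R3‖R_L) = 7281 Ω, so V_A = 26.6 × 7281/7461 = 25.96 V.
Then V_B = V_A × (R3‖R_L)/(R2 + R3‖R_L) = 25.96 × 6754/7281 = 24.1 V.

V ≈ 24.1 V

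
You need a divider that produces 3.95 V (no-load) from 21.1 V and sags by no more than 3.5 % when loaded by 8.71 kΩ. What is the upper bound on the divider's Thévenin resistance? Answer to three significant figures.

Loading drop = R_th/(R_th + R_L) ≤ 0.0350, so R_th ≤ R_L · ε/(1−ε) = 8.71 kΩ × 0.0350/0.9650 = 316 Ω.
(Any R1, R2 with R2/(R1+R2) = 0.187 and R1‖R2 ≤ 316 Ω will meet the spec.)

R_th ≤ 316 Ω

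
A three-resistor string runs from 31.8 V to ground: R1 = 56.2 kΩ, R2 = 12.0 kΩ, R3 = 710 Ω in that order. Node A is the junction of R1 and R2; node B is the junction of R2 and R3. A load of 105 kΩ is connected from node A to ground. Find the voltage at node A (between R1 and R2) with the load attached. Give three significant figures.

V ≈ 5.34 V

Below node A the series string R2+R3 = 12710 Ω sits in parallel with the 105000 Ω load: 11340 Ω.
V_A = 31.8 × 11340/(56200 + 11340) = 5.34 V.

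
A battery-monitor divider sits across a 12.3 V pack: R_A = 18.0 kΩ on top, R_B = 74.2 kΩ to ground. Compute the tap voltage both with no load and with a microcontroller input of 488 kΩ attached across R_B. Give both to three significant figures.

Unloaded: 9.90 V; loaded: 9.61 V

Open-circuit: V = 12.3 × 74.2/(18.0 + 74.2) = 9.90 V.
With the load, R_B becomes R_B‖R_L = 64.41 kΩ, so V = 12.3 × 64.41/82.41 = 9.61 V.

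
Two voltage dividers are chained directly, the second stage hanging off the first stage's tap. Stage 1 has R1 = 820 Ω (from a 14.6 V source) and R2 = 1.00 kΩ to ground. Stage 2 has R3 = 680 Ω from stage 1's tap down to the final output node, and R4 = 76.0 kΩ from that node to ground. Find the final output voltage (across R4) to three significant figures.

Stage 2 presents R3+R4 = 76680 Ω as a load on stage 1's tap.
Stage 1's lower leg becomes R2‖(R3+R4) = 987.1 Ω, so V_mid = 14.6 × 987.1/1807 = 7.975 V.
Stage 2 is itself unloaded: V_out = V_mid × R4/(R3+R4) = 7.975 × 76000/76680 = 7.90 V.

V_out ≈ 7.90 V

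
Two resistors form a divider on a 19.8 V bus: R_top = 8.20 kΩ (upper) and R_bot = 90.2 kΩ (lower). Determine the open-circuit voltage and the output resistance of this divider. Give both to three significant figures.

V_th = 18.1 V, R_th = 7.52 kΩ

V_th is the open-circuit tap voltage: 19.8 × 90.2/(8.20 + 90.2) = 18.1 V.
With the supply zeroed, R_top and R_bot appear in parallel from the tap: R_th = R_top‖R_bot = (8.20 × 90.2)/98.40 = 7.52 kΩ.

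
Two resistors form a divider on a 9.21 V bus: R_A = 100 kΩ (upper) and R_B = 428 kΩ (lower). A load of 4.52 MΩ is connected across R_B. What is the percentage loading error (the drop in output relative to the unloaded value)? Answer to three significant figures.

The divider's output (Thévenin) resistance is R_A‖R_B = 81.06 kΩ.
Fractional drop under load = R_th/(R_th + R_L) = 81.06 / (81.06 + 4520) = 0.01762.
So the output falls by 1.76 %.

1.76 %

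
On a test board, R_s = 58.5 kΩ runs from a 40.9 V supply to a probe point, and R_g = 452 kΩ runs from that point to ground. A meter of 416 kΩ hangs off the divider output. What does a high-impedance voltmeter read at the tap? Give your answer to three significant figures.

The load sits in parallel with R_g: R_g‖R_L = (452 × 416) / (452 + 416) = 216.6 kΩ.
V_out = 40.9 × 216.6 / (58.5 + 216.6) = 40.9 × 216.6/275.1 = 32.2 V.
(Unloaded it would have been 36.2 V.)

V_out ≈ 32.2 V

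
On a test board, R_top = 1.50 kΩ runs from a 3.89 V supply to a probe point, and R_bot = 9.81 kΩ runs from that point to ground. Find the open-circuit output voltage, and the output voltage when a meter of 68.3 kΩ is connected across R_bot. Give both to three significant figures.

Unloaded: 3.37 V; loaded: 3.31 V

Open-circuit: V = 3.89 × 9.81/(1.50 + 9.81) = 3.37 V.
With the load, R_bot becomes R_bot‖R_L = 8.578 kΩ, so V = 3.89 × 8.578/10.08 = 3.31 V.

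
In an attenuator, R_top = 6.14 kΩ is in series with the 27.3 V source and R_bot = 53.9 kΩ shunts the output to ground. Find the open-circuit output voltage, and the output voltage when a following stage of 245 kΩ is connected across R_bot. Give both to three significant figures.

Open-circuit: V = 27.3 × 53.9/(6.14 + 53.9) = 24.5 V.
With the load, R_bot becomes R_bot‖R_L = 44.18 kΩ, so V = 27.3 × 44.18/50.32 = 24.0 V.

Unloaded: 24.5 V; loaded: 24.0 V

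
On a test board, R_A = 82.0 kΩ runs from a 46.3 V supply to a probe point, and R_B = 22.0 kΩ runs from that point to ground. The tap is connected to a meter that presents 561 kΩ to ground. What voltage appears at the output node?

V_out ≈ 9.50 V

The load sits in parallel with R_B: R_B‖R_L = (22.0 × 561) / (22.0 + 561) = 21.17 kΩ.
V_out = 46.3 × 21.17 / (82.0 + 21.17) = 46.3 × 21.17/103.2 = 9.50 V.
(Unloaded it would have been 9.79 V.)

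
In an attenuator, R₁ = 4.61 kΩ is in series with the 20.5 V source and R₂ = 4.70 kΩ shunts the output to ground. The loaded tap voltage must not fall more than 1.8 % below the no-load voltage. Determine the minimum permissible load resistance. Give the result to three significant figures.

R_L(min) ≈ 127 kΩ

Output resistance R_th = R₁‖R₂ = (4.61 × 4.70)/9.310 = 2.327 kΩ.
The fractional drop is R_th/(R_th + R_L); requiring this ≤ 0.0180 gives R_L ≥ R_th(1/0.0180 − 1) = 2.327 × 54.56 = 127 kΩ.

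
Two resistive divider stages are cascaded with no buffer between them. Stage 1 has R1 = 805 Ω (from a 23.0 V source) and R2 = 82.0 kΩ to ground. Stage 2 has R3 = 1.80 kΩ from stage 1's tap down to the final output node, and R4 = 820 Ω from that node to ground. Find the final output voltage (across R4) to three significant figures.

Stage 2 presents R3+R4 = 2620 Ω as a load on stage 1's tap.
Stage 1's lower leg becomes R2‖(R3+R4) = 2539 Ω, so V_mid = 23.0 × 2539/3344 = 17.46 V.
Stage 2 is itself unloaded: V_out = V_mid × R4/(R3+R4) = 17.46 × 820/2620 = 5.47 V.

V_out ≈ 5.47 V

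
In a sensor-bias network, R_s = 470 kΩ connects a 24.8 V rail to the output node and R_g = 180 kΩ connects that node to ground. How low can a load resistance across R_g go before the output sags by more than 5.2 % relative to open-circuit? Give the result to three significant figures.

R_L(min) ≈ 2.37 MΩ

Output resistance R_th = R_s‖R_g = (470 × 180)/650.0 = 130.2 kΩ.
The fractional drop is R_th/(R_th + R_L); requiring this ≤ 0.0520 gives R_L ≥ R_th(1/0.0520 − 1) = 130.2 × 18.23 = 2.37 MΩ.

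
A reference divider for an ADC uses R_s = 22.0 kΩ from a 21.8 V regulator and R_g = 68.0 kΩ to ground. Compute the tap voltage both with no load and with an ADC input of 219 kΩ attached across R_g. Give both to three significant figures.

Unloaded: 16.5 V; loaded: 15.3 V

Open-circuit: V = 21.8 × 68.0/(22.0 + 68.0) = 16.5 V.
With the load, R_g becomes R_g‖R_L = 51.89 kΩ, so V = 21.8 × 51.89/73.89 = 15.3 V.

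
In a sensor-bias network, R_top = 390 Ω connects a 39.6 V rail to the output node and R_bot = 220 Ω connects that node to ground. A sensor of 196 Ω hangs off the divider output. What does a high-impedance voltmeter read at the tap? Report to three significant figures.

The load sits in parallel with R_bot: R_bot‖R_L = (220 × 196) / (220 + 196) = 103.7 Ω.
V_out = 39.6 × 103.7 / (390 + 103.7) = 39.6 × 103.7/493.7 = 8.31 V.
(Unloaded it would have been 14.3 V.)

V_out ≈ 8.31 V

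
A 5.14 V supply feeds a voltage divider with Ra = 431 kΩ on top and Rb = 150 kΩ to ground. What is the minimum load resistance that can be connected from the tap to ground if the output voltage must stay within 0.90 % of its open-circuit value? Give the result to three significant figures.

Output resistance R_th = Ra‖Rb = (431 × 150)/581.0 = 111.3 kΩ.
The fractional drop is R_th/(R_th + R_L); requiring this ≤ 0.00900 gives R_L ≥ R_th(1/0.00900 − 1) = 111.3 × 110.1 = 12.3 MΩ.

R_L(min) ≈ 12.3 MΩ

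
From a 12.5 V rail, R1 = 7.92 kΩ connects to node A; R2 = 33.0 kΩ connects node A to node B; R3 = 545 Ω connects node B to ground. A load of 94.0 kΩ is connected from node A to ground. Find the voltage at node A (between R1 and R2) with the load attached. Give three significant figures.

Below node A the series string R2+R3 = 33540 Ω sits in parallel with the 94000 Ω load: 24720 Ω.
V_A = 12.5 × 24720/(7920 + 24720) = 9.47 V.

V ≈ 9.47 V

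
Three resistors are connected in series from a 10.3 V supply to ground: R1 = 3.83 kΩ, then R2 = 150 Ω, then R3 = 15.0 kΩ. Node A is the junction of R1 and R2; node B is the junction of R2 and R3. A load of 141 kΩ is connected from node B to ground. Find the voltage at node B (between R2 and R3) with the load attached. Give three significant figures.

V ≈ 7.96 V

At node B, R3 is in parallel with the load: R3‖R_L = 13560 Ω.
Below node A the resistance is R2 + (R3‖R_L) = 13710 Ω, so V_A = 10.3 × 13710/17540 = 8.051 V.
Then V_B = V_A × (R3‖R_L)/(R2 + R3‖R_L) = 8.051 × 13560/13710 = 7.96 V.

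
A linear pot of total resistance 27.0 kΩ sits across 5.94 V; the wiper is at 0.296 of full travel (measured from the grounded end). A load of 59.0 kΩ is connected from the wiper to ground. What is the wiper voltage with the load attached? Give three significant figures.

V ≈ 1.61 V

The wiper splits the pot into (1−α)R = 19.01 kΩ above and αR = 7.992 kΩ below.
Lower section ‖ load = 7.039 kΩ.
V_wiper = 5.94 × 7.039/(19.01 + 7.039) = 1.61 V.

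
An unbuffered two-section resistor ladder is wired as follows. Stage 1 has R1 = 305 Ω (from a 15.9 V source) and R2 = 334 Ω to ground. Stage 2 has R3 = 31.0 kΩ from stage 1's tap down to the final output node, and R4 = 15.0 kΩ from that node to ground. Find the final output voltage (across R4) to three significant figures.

V_out ≈ 2.70 V

Stage 2 presents R3+R4 = 46000 Ω as a load on stage 1's tap.
Stage 1's lower leg becomes R2‖(R3+R4) = 331.6 Ω, so V_mid = 15.9 × 331.6/636.6 = 8.282 V.
Stage 2 is itself unloaded: V_out = V_mid × R4/(R3+R4) = 8.282 × 15000/46000 = 2.70 V.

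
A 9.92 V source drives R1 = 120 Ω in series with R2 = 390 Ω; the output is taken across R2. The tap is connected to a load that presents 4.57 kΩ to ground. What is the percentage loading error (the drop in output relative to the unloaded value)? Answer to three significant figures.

1.97 %

The divider's output (Thévenin) resistance is R1‖R2 = 91.76 Ω.
Fractional drop under load = R_th/(R_th + R_L) = 91.76 / (91.76 + 4570) = 0.01968.
So the output falls by 1.97 %.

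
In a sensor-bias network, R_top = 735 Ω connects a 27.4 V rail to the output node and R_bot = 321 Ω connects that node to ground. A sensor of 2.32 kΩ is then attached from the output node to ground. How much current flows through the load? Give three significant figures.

R_bot‖R_L = 282.0 Ω; V_out = 27.4 × 282.0/1017 = 7.597 V.
I_L = V_out / R_L = 7.597 / 2.32 kΩ = 3.27 mA.

I_L ≈ 3.27 mA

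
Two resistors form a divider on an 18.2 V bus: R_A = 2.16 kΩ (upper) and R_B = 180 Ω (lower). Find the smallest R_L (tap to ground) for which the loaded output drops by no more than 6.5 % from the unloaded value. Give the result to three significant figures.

Output resistance R_th = R_A‖R_B = (2160 × 180)/2340 = 166.2 Ω.
The fractional drop is R_th/(R_th + R_L); requiring this ≤ 0.0650 gives R_L ≥ R_th(1/0.0650 − 1) = 166.2 × 14.38 = 2.39 kΩ.

R_L(min) ≈ 2.39 kΩ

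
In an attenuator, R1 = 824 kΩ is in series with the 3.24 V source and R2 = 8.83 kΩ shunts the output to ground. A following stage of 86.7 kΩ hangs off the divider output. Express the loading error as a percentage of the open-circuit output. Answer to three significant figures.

9.15 %

The divider's output (Thévenin) resistance is R1‖R2 = 8.736 kΩ.
Fractional drop under load = R_th/(R_th + R_L) = 8.736 / (8.736 + 86.7) = 0.09154.
So the output falls by 9.15 %.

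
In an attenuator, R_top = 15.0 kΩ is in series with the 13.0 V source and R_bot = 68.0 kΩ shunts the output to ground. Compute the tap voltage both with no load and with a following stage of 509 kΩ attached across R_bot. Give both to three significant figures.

Open-circuit: V = 13.0 × 68.0/(15.0 + 68.0) = 10.7 V.
With the load, R_bot becomes R_bot‖R_L = 59.99 kΩ, so V = 13.0 × 59.99/74.99 = 10.4 V.

Unloaded: 10.7 V; loaded: 10.4 V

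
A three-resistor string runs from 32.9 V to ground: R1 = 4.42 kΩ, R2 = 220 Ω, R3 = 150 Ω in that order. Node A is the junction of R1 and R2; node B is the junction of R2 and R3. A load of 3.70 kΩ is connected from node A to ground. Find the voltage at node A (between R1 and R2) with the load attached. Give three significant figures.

Below node A the series string R2+R3 = 370.0 Ω sits in parallel with the 3700 Ω load: 336.4 Ω.
V_A = 32.9 × 336.4/(4420 + 336.4) = 2.33 V.

V ≈ 2.33 V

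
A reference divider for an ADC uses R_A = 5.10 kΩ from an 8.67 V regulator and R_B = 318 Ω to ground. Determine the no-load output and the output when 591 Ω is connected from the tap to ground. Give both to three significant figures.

Unloaded: 0.509 V; loaded: 0.338 V

Open-circuit: V = 8.67 × 318/(5100 + 318) = 0.509 V.
With the load, R_B becomes R_B‖R_L = 206.8 Ω, so V = 8.67 × 206.8/5307 = 0.338 V.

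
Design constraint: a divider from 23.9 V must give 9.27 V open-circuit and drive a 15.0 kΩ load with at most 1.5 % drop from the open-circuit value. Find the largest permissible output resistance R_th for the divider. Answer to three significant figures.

Loading drop = R_th/(R_th + R_L) ≤ 0.0150, so R_th ≤ R_L · ε/(1−ε) = 15.0 kΩ × 0.0150/0.9850 = 228 Ω.
(Any R1, R2 with R2/(R1+R2) = 0.388 and R1‖R2 ≤ 228 Ω will meet the spec.)

R_th ≤ 228 Ω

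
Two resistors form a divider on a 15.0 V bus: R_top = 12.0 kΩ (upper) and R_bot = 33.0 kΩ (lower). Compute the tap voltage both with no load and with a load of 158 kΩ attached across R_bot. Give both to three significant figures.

Open-circuit: V = 15.0 × 33.0/(12.0 + 33.0) = 11.0 V.
With the load, R_bot becomes R_bot‖R_L = 27.30 kΩ, so V = 15.0 × 27.30/39.30 = 10.4 V.

Unloaded: 11.0 V; loaded: 10.4 V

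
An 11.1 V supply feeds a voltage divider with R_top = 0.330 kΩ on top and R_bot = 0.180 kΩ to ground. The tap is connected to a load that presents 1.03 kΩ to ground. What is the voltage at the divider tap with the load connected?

The load sits in parallel with R_bot: R_bot‖R_L = (180 × 1030) / (180 + 1030) = 153.2 Ω.
V_out = 11.1 × 153.2 / (330 + 153.2) = 11.1 × 153.2/483.2 = 3.52 V.

V_out ≈ 3.52 V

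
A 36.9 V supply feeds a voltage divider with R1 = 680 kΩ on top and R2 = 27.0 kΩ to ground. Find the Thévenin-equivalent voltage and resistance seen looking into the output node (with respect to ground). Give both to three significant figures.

V_th is the open-circuit tap voltage: 36.9 × 27.0/(680 + 27.0) = 1.41 V.
With the supply zeroed, R1 and R2 appear in parallel from the tap: R_th = R1‖R2 = (680 × 27.0)/707.0 = 26.0 kΩ.

V_th = 1.41 V, R_th = 26.0 kΩ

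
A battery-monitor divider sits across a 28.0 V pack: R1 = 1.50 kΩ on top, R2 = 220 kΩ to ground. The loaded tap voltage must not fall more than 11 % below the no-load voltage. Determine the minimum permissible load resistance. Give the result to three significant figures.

R_L(min) ≈ 12.1 kΩ

Output resistance R_th = R1‖R2 = (1.50 × 220)/221.5 = 1.490 kΩ.
The fractional drop is R_th/(R_th + R_L); requiring this ≤ 0.110 gives R_L ≥ R_th(1/0.110 − 1) = 1.490 × 8.091 = 12.1 kΩ.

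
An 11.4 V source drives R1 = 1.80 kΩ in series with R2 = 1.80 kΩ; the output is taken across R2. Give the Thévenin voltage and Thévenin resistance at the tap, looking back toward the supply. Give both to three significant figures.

V_th = 5.70 V, R_th = 900 Ω

V_th is the open-circuit tap voltage: 11.4 × 1.80/(1.80 + 1.80) = 5.70 V.
With the supply zeroed, R1 and R2 appear in parallel from the tap: R_th = R1‖R2 = (1.80 × 1.80)/3.600 = 900 Ω.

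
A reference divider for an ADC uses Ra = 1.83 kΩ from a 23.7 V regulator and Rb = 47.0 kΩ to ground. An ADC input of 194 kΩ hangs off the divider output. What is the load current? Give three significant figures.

I_L ≈ 0.117 mA

Rb‖R_L = 37.83 kΩ; V_out = 23.7 × 37.83/39.66 = 22.61 V.
I_L = V_out / R_L = 22.61 / 194 kΩ = 0.117 mA.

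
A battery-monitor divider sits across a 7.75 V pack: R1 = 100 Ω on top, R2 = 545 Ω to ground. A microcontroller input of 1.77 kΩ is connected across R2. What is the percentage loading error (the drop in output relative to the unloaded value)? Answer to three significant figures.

4.56 %

The divider's output (Thévenin) resistance is R1‖R2 = 84.50 Ω.
Fractional drop under load = R_th/(R_th + R_L) = 84.50 / (84.50 + 1770) = 0.04556.
So the output falls by 4.56 %.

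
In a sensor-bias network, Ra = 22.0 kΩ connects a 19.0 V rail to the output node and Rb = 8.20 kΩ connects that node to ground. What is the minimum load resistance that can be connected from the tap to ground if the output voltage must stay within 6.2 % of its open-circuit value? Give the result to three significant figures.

R_L(min) ≈ 90.4 kΩ

Output resistance R_th = Ra‖Rb = (22.0 × 8.20)/30.20 = 5.974 kΩ.
The fractional drop is R_th/(R_th + R_L); requiring this ≤ 0.0620 gives R_L ≥ R_th(1/0.0620 − 1) = 5.974 × 15.13 = 90.4 kΩ.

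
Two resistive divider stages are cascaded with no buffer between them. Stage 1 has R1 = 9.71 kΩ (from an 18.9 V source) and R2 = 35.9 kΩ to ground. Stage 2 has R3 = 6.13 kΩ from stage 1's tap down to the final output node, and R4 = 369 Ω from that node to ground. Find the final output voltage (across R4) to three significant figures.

Stage 2 presents R3+R4 = 6499 Ω as a load on stage 1's tap.
Stage 1's lower leg becomes R2‖(R3+R4) = 5503 Ω, so V_mid = 18.9 × 5503/15210 = 6.837 V.
Stage 2 is itself unloaded: V_out = V_mid × R4/(R3+R4) = 6.837 × 369/6499 = 0.388 V.

V_out ≈ 0.388 V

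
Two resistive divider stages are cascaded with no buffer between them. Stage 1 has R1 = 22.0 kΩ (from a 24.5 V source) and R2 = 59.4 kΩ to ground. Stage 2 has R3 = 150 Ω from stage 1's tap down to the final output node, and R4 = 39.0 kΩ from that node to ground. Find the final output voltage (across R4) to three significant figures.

Stage 2 presents R3+R4 = 39150 Ω as a load on stage 1's tap.
Stage 1's lower leg becomes R2‖(R3+R4) = 23600 Ω, so V_mid = 24.5 × 23600/45600 = 12.68 V.
Stage 2 is itself unloaded: V_out = V_mid × R4/(R3+R4) = 12.68 × 39000/39150 = 12.6 V.

V_out ≈ 12.6 V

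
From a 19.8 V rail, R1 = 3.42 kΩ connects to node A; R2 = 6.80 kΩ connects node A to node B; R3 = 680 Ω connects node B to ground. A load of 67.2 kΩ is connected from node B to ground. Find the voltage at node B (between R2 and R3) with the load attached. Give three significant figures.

V ≈ 1.22 V

At node B, R3 is in parallel with the load: R3‖R_L = 673.2 Ω.
Below node A the resistance is R2 + (R3‖R_L) = 7473 Ω, so V_A = 19.8 × 7473/10890 = 13.58 V.
Then V_B = V_A × (R3‖R_L)/(R2 + R3‖R_L) = 13.58 × 673.2/7473 = 1.22 V.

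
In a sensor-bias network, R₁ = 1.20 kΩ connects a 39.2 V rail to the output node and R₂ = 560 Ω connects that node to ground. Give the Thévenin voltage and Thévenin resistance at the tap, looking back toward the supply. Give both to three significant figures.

V_th is the open-circuit tap voltage: 39.2 × 560/(1200 + 560) = 12.5 V.
With the supply zeroed, R₁ and R₂ appear in parallel from the tap: R_th = R₁‖R₂ = (1200 × 560)/1760 = 382 Ω.

V_th = 12.5 V, R_th = 382 Ω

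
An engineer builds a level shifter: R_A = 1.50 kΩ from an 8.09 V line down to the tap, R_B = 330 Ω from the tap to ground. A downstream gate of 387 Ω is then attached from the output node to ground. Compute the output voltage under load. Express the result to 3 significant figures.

V_out ≈ 0.859 V

The load sits in parallel with R_B: R_B‖R_L = (330 × 387) / (330 + 387) = 178.1 Ω.
V_out = 8.09 × 178.1 / (1500 + 178.1) = 8.09 × 178.1/1678 = 0.859 V.
(Unloaded it would have been 1.46 V.)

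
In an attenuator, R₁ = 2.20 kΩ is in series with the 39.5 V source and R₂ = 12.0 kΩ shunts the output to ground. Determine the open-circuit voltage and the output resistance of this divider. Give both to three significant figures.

V_th is the open-circuit tap voltage: 39.5 × 12.0/(2.20 + 12.0) = 33.4 V.
With the supply zeroed, R₁ and R₂ appear in parallel from the tap: R_th = R₁‖R₂ = (2.20 × 12.0)/14.20 = 1.86 kΩ.

V_th = 33.4 V, R_th = 1.86 kΩ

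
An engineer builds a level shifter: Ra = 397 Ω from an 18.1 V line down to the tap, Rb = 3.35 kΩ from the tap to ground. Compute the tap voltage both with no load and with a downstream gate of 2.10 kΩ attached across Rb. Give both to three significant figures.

Unloaded: 16.2 V; loaded: 13.8 V

Open-circuit: V = 18.1 × 3350/(397 + 3350) = 16.2 V.
With the load, Rb becomes Rb‖R_L = 1291 Ω, so V = 18.1 × 1291/1688 = 13.8 V.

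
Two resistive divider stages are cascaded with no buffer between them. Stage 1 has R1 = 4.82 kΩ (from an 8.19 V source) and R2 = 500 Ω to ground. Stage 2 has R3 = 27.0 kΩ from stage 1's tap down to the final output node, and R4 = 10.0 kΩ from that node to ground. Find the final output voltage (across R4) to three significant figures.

V_out ≈ 0.206 V

Stage 2 presents R3+R4 = 37000 Ω as a load on stage 1's tap.
Stage 1's lower leg becomes R2‖(R3+R4) = 493.3 Ω, so V_mid = 8.19 × 493.3/5313 = 0.7604 V.
Stage 2 is itself unloaded: V_out = V_mid × R4/(R3+R4) = 0.7604 × 10000/37000 = 0.206 V.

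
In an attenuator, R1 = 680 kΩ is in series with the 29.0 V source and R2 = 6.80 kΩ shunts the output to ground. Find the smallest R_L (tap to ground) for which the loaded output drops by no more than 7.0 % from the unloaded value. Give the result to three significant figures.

R_L(min) ≈ 89.4 kΩ

Output resistance R_th = R1‖R2 = (680 × 6.80)/686.8 = 6.733 kΩ.
The fractional drop is R_th/(R_th + R_L); requiring this ≤ 0.0700 gives R_L ≥ R_th(1/0.0700 − 1) = 6.733 × 13.29 = 89.4 kΩ.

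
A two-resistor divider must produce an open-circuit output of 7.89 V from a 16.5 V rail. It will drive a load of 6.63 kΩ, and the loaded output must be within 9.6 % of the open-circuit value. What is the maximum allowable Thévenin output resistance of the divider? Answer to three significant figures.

R_th ≤ 704 Ω

Loading drop = R_th/(R_th + R_L) ≤ 0.0960, so R_th ≤ R_L · ε/(1−ε) = 6.63 kΩ × 0.0960/0.9040 = 704 Ω.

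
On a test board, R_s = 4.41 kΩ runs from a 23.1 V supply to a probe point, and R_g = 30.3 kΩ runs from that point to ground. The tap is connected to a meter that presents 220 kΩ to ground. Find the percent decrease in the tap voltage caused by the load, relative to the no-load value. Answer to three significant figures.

1.72 %

The divider's output (Thévenin) resistance is R_s‖R_g = 3.850 kΩ.
Fractional drop under load = R_th/(R_th + R_L) = 3.850 / (3.850 + 220) = 0.01720.
So the output falls by 1.72 %.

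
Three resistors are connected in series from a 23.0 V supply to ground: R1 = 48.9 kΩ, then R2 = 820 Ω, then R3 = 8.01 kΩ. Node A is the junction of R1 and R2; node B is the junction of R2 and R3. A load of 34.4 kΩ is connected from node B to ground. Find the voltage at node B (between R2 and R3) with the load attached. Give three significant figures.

At node B, R3 is in parallel with the load: R3‖R_L = 6497 Ω.
Below node A the resistance is R2 + (R3‖R_L) = 7317 Ω, so V_A = 23.0 × 7317/56220 = 2.994 V.
Then V_B = V_A × (R3‖R_L)/(R2 + R3‖R_L) = 2.994 × 6497/7317 = 2.66 V.

V ≈ 2.66 V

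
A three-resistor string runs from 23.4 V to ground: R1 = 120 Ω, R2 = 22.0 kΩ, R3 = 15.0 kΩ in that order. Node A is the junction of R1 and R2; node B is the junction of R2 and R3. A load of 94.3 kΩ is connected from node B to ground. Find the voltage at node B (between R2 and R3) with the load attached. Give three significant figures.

V ≈ 8.64 V

At node B, R3 is in parallel with the load: R3‖R_L = 12940 Ω.
Below node A the resistance is R2 + (R3‖R_L) = 34940 Ω, so V_A = 23.4 × 34940/35060 = 23.32 V.
Then V_B = V_A × (R3‖R_L)/(R2 + R3‖R_L) = 23.32 × 12940/34940 = 8.64 V.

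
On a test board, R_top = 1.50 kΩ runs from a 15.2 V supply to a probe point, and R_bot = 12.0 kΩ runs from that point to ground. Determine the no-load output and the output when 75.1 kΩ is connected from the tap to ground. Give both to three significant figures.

Unloaded: 13.5 V; loaded: 13.3 V

Open-circuit: V = 15.2 × 12.0/(1.50 + 12.0) = 13.5 V.
With the load, R_bot becomes R_bot‖R_L = 10.35 kΩ, so V = 15.2 × 10.35/11.85 = 13.3 V.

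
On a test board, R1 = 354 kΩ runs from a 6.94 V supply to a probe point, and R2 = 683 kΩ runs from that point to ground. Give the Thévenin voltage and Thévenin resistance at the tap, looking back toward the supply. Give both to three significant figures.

V_th is the open-circuit tap voltage: 6.94 × 683/(354 + 683) = 4.57 V.
With the supply zeroed, R1 and R2 appear in parallel from the tap: R_th = R1‖R2 = (354 × 683)/1037 = 233 kΩ.

V_th = 4.57 V, R_th = 233 kΩ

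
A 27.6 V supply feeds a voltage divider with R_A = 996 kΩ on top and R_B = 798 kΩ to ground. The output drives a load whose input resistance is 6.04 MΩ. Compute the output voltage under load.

V_out ≈ 11.4 V

The load sits in parallel with R_B: R_B‖R_L = (798 × 6040) / (798 + 6040) = 704.9 kΩ.
V_out = 27.6 × 704.9 / (996 + 704.9) = 27.6 × 704.9/1701 = 11.4 V.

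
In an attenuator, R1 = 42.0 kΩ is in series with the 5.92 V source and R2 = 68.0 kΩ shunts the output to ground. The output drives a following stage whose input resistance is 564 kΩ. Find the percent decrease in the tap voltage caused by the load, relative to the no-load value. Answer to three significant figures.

4.40 %

The divider's output (Thévenin) resistance is R1‖R2 = 25.96 kΩ.
Fractional drop under load = R_th/(R_th + R_L) = 25.96 / (25.96 + 564) = 0.04401.
So the output falls by 4.40 %.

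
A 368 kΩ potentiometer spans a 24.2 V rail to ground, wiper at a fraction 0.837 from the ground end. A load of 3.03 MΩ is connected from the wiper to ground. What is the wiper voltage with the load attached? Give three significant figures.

The wiper splits the pot into (1−α)R = 59.98 kΩ above and αR = 308.0 kΩ below.
Lower section ‖ load = 279.6 kΩ.
V_wiper = 24.2 × 279.6/(59.98 + 279.6) = 19.9 V.

V ≈ 19.9 V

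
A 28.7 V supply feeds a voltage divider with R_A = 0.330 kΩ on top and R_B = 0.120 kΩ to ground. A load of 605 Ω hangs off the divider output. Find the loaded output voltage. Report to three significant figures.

The load sits in parallel with R_B: R_B‖R_L = (120 × 605) / (120 + 605) = 100.1 Ω.
V_out = 28.7 × 100.1 / (330 + 100.1) = 28.7 × 100.1/430.1 = 6.68 V.

V_out ≈ 6.68 V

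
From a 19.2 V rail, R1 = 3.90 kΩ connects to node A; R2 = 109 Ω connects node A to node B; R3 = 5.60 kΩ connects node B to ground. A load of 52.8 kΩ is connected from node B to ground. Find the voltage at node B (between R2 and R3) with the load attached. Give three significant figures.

V ≈ 10.7 V

At node B, R3 is in parallel with the load: R3‖R_L = 5063 Ω.
Below node A the resistance is R2 + (R3‖R_L) = 5172 Ω, so V_A = 19.2 × 5172/9072 = 10.95 V.
Then V_B = V_A × (R3‖R_L)/(R2 + R3‖R_L) = 10.95 × 5063/5172 = 10.7 V.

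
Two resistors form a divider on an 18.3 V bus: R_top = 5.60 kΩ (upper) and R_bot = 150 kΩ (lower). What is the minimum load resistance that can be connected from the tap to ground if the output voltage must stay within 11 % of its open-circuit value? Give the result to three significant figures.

Output resistance R_th = R_top‖R_bot = (5.60 × 150)/155.6 = 5.398 kΩ.
The fractional drop is R_th/(R_th + R_L); requiring this ≤ 0.110 gives R_L ≥ R_th(1/0.110 − 1) = 5.398 × 8.091 = 43.7 kΩ.

R_L(min) ≈ 43.7 kΩ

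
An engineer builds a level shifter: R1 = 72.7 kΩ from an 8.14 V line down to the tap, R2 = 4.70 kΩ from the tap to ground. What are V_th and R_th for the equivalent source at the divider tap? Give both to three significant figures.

V_th is the open-circuit tap voltage: 8.14 × 4.70/(72.7 + 4.70) = 0.494 V.
With the supply zeroed, R1 and R2 appear in parallel from the tap: R_th = R1‖R2 = (72.7 × 4.70)/77.40 = 4.41 kΩ.

V_th = 0.494 V, R_th = 4.41 kΩ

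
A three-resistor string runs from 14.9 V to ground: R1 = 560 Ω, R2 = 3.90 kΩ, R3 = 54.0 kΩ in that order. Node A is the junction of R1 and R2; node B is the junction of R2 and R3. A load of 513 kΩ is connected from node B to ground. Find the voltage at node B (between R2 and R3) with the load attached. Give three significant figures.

V ≈ 13.7 V

At node B, R3 is in parallel with the load: R3‖R_L = 48860 Ω.
Below node A the resistance is R2 + (R3‖R_L) = 52760 Ω, so V_A = 14.9 × 52760/53320 = 14.74 V.
Then V_B = V_A × (R3‖R_L)/(R2 + R3‖R_L) = 14.74 × 48860/52760 = 13.7 V.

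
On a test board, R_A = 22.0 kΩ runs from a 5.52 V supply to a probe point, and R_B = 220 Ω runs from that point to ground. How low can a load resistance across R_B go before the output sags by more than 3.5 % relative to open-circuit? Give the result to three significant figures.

Output resistance R_th = R_A‖R_B = (22000 × 220)/22220 = 217.8 Ω.
The fractional drop is R_th/(R_th + R_L); requiring this ≤ 0.0350 gives R_L ≥ R_th(1/0.0350 − 1) = 217.8 × 27.57 = 6.01 kΩ.

R_L(min) ≈ 6.01 kΩ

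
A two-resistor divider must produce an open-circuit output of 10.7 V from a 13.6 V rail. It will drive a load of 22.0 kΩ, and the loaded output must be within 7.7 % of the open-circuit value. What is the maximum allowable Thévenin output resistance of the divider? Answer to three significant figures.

Loading drop = R_th/(R_th + R_L) ≤ 0.0770, so R_th ≤ R_L · ε/(1−ε) = 22.0 kΩ × 0.0770/0.9230 = 1.84 kΩ.
(Any R1, R2 with R2/(R1+R2) = 0.787 and R1‖R2 ≤ 1.84 kΩ will meet the spec.)

R_th ≤ 1.84 kΩ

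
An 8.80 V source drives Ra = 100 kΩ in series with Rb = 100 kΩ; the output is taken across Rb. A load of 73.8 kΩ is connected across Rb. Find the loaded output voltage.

The load sits in parallel with Rb: Rb‖R_L = (100 × 73.8) / (100 + 73.8) = 42.46 kΩ.
V_out = 8.80 × 42.46 / (100 + 42.46) = 8.80 × 42.46/142.5 = 2.62 V.

V_out ≈ 2.62 V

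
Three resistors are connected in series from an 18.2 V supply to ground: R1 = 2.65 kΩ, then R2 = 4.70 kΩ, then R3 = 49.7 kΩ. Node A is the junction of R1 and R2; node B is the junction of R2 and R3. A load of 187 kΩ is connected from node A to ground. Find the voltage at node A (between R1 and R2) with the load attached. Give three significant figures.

V ≈ 17.1 V

Below node A the series string R2+R3 = 54.40 kΩ sits in parallel with the 187 kΩ load: 42.14 kΩ.
V_A = 18.2 × 42.14/(2.65 + 42.14) = 17.1 V.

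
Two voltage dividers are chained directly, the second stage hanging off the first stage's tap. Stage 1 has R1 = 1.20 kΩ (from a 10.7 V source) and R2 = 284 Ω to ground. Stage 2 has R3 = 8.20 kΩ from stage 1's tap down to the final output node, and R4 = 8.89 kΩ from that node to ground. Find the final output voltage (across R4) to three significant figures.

Stage 2 presents R3+R4 = 17090 Ω as a load on stage 1's tap.
Stage 1's lower leg becomes R2‖(R3+R4) = 279.4 Ω, so V_mid = 10.7 × 279.4/1479 = 2.021 V.
Stage 2 is itself unloaded: V_out = V_mid × R4/(R3+R4) = 2.021 × 8890/17090 = 1.05 V.

V_out ≈ 1.05 V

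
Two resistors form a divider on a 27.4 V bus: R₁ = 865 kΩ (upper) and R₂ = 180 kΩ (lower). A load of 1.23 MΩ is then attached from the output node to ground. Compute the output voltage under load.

The load sits in parallel with R₂: R₂‖R_L = (180 × 1230) / (180 + 1230) = 157.0 kΩ.
V_out = 27.4 × 157.0 / (865 + 157.0) = 27.4 × 157.0/1022 = 4.21 V.

V_out ≈ 4.21 V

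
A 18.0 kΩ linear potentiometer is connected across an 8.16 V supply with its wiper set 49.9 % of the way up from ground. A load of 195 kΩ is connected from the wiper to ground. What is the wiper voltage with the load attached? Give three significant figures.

The wiper splits the pot into (1−α)R = 9.018 kΩ above and αR = 8.982 kΩ below.
Lower section ‖ load = 8.586 kΩ.
V_wiper = 8.16 × 8.586/(9.018 + 8.586) = 3.98 V.

V ≈ 3.98 V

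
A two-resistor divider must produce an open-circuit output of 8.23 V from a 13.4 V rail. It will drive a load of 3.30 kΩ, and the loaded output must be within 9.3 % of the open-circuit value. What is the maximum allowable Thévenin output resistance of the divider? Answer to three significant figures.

R_th ≤ 338 Ω

Loading drop = R_th/(R_th + R_L) ≤ 0.0930, so R_th ≤ R_L · ε/(1−ε) = 3.30 kΩ × 0.0930/0.9070 = 338 Ω.
(Any R1, R2 with R2/(R1+R2) = 0.614 and R1‖R2 ≤ 338 Ω will meet the spec.)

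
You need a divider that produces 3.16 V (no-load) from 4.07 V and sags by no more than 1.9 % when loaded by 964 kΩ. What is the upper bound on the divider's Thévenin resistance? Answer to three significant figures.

Loading drop = R_th/(R_th + R_L) ≤ 0.0190, so R_th ≤ R_L · ε/(1−ε) = 964 kΩ × 0.0190/0.9810 = 18.7 kΩ.

R_th ≤ 18.7 kΩ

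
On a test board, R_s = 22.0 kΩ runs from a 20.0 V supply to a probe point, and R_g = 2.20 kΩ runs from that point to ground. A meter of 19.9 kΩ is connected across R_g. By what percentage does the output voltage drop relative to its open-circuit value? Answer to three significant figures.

The divider's output (Thévenin) resistance is R_s‖R_g = 2.000 kΩ.
Fractional drop under load = R_th/(R_th + R_L) = 2.000 / (2.000 + 19.9) = 0.09132.
So the output falls by 9.13 %.

9.13 %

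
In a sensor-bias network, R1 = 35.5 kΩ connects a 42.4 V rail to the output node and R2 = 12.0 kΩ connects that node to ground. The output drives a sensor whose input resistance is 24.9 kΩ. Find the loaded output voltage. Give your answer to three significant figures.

The load sits in parallel with R2: R2‖R_L = (12.0 × 24.9) / (12.0 + 24.9) = 8.098 kΩ.
V_out = 42.4 × 8.098 / (35.5 + 8.098) = 42.4 × 8.098/43.60 = 7.88 V.
(Unloaded it would have been 10.7 V.)

V_out ≈ 7.88 V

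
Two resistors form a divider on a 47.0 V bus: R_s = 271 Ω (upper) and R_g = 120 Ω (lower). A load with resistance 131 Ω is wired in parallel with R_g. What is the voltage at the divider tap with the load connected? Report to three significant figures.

V_out ≈ 8.82 V

The load sits in parallel with R_g: R_g‖R_L = (120 × 131) / (120 + 131) = 62.63 Ω.
V_out = 47.0 × 62.63 / (271 + 62.63) = 47.0 × 62.63/333.6 = 8.82 V.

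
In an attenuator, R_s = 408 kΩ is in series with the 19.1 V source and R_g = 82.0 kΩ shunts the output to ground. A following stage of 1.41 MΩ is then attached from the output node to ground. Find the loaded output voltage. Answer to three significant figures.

V_out ≈ 3.05 V

The load sits in parallel with R_g: R_g‖R_L = (82.0 × 1410) / (82.0 + 1410) = 77.49 kΩ.
V_out = 19.1 × 77.49 / (408 + 77.49) = 19.1 × 77.49/485.5 = 3.05 V.
(Unloaded it would have been 3.20 V.)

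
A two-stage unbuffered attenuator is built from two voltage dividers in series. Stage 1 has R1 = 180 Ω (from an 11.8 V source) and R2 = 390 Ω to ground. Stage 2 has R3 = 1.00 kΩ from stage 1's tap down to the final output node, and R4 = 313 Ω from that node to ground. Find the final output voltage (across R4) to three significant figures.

Stage 2 presents R3+R4 = 1313 Ω as a load on stage 1's tap.
Stage 1's lower leg becomes R2‖(R3+R4) = 300.7 Ω, so V_mid = 11.8 × 300.7/480.7 = 7.381 V.
Stage 2 is itself unloaded: V_out = V_mid × R4/(R3+R4) = 7.381 × 313/1313 = 1.76 V.

V_out ≈ 1.76 V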